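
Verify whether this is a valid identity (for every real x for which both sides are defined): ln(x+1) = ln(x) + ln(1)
No, this is NOT an identity.

Claim: ln(x+1) = ln(x) + ln(1).
Test a specific point where both sides are defined: x = 3.
LHS = ln(x+1) ≈ 1.3863
RHS = ln(x) + ln(1) ≈ 1.0986
Since 1.3863 ≠ 1.0986, the equation fails at this point, so it cannot hold for every real x for which both sides are defined.
ln(1) = 0, so the right side is just ln(x), which differs from ln(x+1).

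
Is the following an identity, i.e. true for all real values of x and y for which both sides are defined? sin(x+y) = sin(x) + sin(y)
No, this is NOT an identity.

Claim: sin(x+y) = sin(x) + sin(y).
Test a specific point where both sides are defined: x = 3π/4, y = -π/2.
LHS = sin(x+y) ≈ 0.7071
RHS = sin(x) + sin(y) ≈ -0.2929
Since 0.7071 ≠ -0.2929, the equation fails at this point, so it cannot hold for all real values of x and y for which both sides are defined.
The correct expansion is sin(x+y) = sin(x)cos(y) + cos(x)sin(y); sine is not additive.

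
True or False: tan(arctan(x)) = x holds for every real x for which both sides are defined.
True.

Claim: tan(arctan(x)) = x.
Reasoning: For every real x, arctan(x) is by definition the angle in (-π/2, π/2) whose tangent equals x. Taking the tangent of that angle returns x.
So the two sides agree for every real x for which both sides are defined.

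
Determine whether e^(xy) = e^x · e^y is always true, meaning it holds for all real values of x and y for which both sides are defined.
Claim: e^(xy) = e^x · e^y.
Test a specific point where both sides are defined: x = -1, y = 3/2.
LHS = e^(xy) ≈ 0.2231
RHS = e^x · e^y ≈ 1.6487
Since 0.2231 ≠ 1.6487, the equation fails at this point, so it cannot hold for all real values of x and y for which both sides are defined.
e^x · e^y = e^(x+y), not e^(xy).

Conclusion: No, this is NOT an identity.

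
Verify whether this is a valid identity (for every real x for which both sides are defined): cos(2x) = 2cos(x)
No, this is NOT an identity.

Claim: cos(2x) = 2cos(x).
Test a specific point where both sides are defined: x = π/4.
LHS = cos(2x) ≈ 0.0000
RHS = 2cos(x) ≈ 1.4142
Since 0.0000 ≠ 1.4142, the equation fails at this point, so it cannot hold for every real x for which both sides are defined.
The correct double-angle formula is cos(2x) = cos²x - sin²x.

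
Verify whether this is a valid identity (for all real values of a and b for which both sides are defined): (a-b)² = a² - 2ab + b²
Yes, this is an identity.

Claim: (a-b)² = a² - 2ab + b².
Reasoning: Expand: (a-b)² = (a-b)(a-b) = a·a - a·b - b·a + b·b = a² - 2ab + b².
So the two sides agree for all real values of a and b for which both sides are defined.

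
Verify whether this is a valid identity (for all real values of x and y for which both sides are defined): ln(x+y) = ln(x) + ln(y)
No, this is NOT an identity.

Claim: ln(x+y) = ln(x) + ln(y).
Test a specific point where both sides are defined: x = 4, y = 1.
LHS = ln(x+y) ≈ 1.6094
RHS = ln(x) + ln(y) ≈ 1.3863
Since 1.6094 ≠ 1.3863, the equation fails at this point, so it cannot hold for all real values of x and y for which both sides are defined.
ln(x) + ln(y) = ln(xy), not ln(x+y).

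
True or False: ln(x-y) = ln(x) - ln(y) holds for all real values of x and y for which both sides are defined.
False.

Claim: ln(x-y) = ln(x) - ln(y).
Test a specific point where both sides are defined: x = 4, y = 1.
LHS = ln(x-y) ≈ 1.0986
RHS = ln(x) - ln(y) ≈ 1.3863
Since 1.0986 ≠ 1.3863, the equation fails at this point, so it cannot hold for all real values of x and y for which both sides are defined.
ln(x) - ln(y) = ln(x/y), not ln(x-y).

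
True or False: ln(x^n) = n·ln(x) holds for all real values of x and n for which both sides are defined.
True.

Claim: ln(x^n) = n·ln(x).
Reasoning: The right side requires x > 0. For x > 0, x^n = (e^(ln x))^n = e^(n·ln x), so taking ln of both sides gives ln(x^n) = n·ln(x).
So the two sides agree for all real values of x and n for which both sides are defined.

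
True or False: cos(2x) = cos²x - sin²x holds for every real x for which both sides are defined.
True.

Claim: cos(2x) = cos²x - sin²x.
Reasoning: Put y = x in the addition formula cos(x+y) = cos(x)cos(y) - sin(x)sin(y): cos(2x) = cos²x - sin²x.
So the two sides agree for every real x for which both sides are defined.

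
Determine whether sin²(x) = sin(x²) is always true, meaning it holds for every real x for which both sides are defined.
Claim: sin²(x) = sin(x²).
Test a specific point where both sides are defined: x = π/6.
LHS = sin²(x) ≈ 0.2500
RHS = sin(x²) ≈ 0.2707
Since 0.2500 ≠ 0.2707, the equation fails at this point, so it cannot hold for every real x for which both sides are defined.
sin²(x) means (sin x)², squaring the output; sin(x²) squares the input. These are different functions.

Conclusion: No, this is NOT an identity.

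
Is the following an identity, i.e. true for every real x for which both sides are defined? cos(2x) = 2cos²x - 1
Claim: cos(2x) = 2cos²x - 1.
Reasoning: cos(2x) = cos²x - sin²x. Replace sin²x by 1 - cos²x: cos²x - (1 - cos²x) = 2cos²x - 1.
So the two sides agree for every real x for which both sides are defined.

Conclusion: Yes, this is an identity.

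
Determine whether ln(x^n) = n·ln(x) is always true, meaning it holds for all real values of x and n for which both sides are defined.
Claim: ln(x^n) = n·ln(x).
Reasoning: The right side requires x > 0. For x > 0, x^n = (e^(ln x))^n = e^(n·ln x), so taking ln of both sides gives ln(x^n) = n·ln(x).
So the two sides agree for all real values of x and n for which both sides are defined.

Conclusion: Yes, this is an identity.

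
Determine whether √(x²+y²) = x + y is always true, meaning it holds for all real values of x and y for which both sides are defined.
No, this is NOT an identity.

Claim: √(x²+y²) = x + y.
Test a specific point where both sides are defined: x = -3, y = 4.
LHS = √(x²+y²) ≈ 5.0000
RHS = x + y ≈ 1.0000
Since 5.0000 ≠ 1.0000, the equation fails at this point, so it cannot hold for all real values of x and y for which both sides are defined.
(x+y)² = x² + 2xy + y², not x² + y², so the square root does not split this way.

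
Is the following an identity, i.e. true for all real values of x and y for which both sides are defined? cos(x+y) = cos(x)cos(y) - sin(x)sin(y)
Claim: cos(x+y) = cos(x)cos(y) - sin(x)sin(y).
Reasoning: By Euler's formula e^(i(x+y)) = e^(ix)·e^(iy) = (cos x + i·sin x)(cos y + i·sin y). The real part of the left side is cos(x+y); the real part of the product is cos(x)cos(y) - sin(x)sin(y) (since i·i = -1).
So the two sides agree for all real values of x and y for which both sides are defined.

Conclusion: Yes, this is an identity.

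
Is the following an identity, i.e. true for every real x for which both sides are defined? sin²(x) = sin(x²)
No, this is NOT an identity.

Claim: sin²(x) = sin(x²).
Test a specific point where both sides are defined: x = π/4.
LHS = sin²(x) ≈ 0.5000
RHS = sin(x²) ≈ 0.5785
Since 0.5000 ≠ 0.5785, the equation fails at this point, so it cannot hold for every real x for which both sides are defined.
sin²(x) means (sin x)², squaring the output; sin(x²) squares the input. These are different functions.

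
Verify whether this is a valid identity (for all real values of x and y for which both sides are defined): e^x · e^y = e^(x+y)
Claim: e^x · e^y = e^(x+y).
Reasoning: This is the law of exponents for a common base: multiplying powers adds exponents. E.g. from the series, (Σ x^j/j!)(Σ y^k/k!) = Σ_m (Σ_{j+k=m} x^j y^k/(j!k!)) = Σ_m (x+y)^m/m! by the binomial theorem.
So the two sides agree for all real values of x and y for which both sides are defined.

Conclusion: Yes, this is an identity.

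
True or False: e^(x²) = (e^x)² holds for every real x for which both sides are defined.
Claim: e^(x²) = (e^x)².
Test a specific point where both sides are defined: x = 1/2.
LHS = e^(x²) ≈ 1.2840
RHS = (e^x)² ≈ 2.7183
Since 1.2840 ≠ 2.7183, the equation fails at this point, so it cannot hold for every real x for which both sides are defined.
(e^x)² = e^(2x), and 2x ≠ x² in general.

Conclusion: False.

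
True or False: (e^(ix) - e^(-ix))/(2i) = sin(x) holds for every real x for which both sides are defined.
True.

Claim: (e^(ix) - e^(-ix))/(2i) = sin(x).
Reasoning: By Euler's formula e^(ix) = cos(x) + i·sin(x) and e^(-ix) = cos(x) - i·sin(x). Subtracting cancels the cosine terms: e^(ix) - e^(-ix) = 2i·sin(x); divide by 2i.
So the two sides agree for every real x for which both sides are defined.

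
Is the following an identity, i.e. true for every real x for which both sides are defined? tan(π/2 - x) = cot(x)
Yes, this is an identity.

Claim: tan(π/2 - x) = cot(x).
Reasoning: tan(π/2 - x) = sin(π/2 - x)/cos(π/2 - x) = cos(x)/sin(x) = cot(x), using the cofunction identities sin(π/2 - x) = cos(x) and cos(π/2 - x) = sin(x).
So the two sides agree for every real x for which both sides are defined.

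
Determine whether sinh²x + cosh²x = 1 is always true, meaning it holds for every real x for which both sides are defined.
No, this is NOT an identity.

Claim: sinh²x + cosh²x = 1.
Test a specific point where both sides are defined: x = 1.
LHS = sinh²x + cosh²x ≈ 3.7622
RHS = 1 ≈ 1.0000
Since 3.7622 ≠ 1.0000, the equation fails at this point, so it cannot hold for every real x for which both sides are defined.
The correct hyperbolic identity is cosh²x - sinh²x = 1 (a difference); the sum sinh²x + cosh²x equals cosh(2x).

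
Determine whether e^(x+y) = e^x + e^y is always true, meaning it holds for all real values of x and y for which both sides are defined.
Claim: e^(x+y) = e^x + e^y.
Test a specific point where both sides are defined: x = -3, y = 4.
LHS = e^(x+y) ≈ 2.7183
RHS = e^x + e^y ≈ 54.6479
Since 2.7183 ≠ 54.6479, the equation fails at this point, so it cannot hold for all real values of x and y for which both sides are defined.
The correct rule is e^(x+y) = e^x · e^y (a product, not a sum).

Conclusion: No, this is NOT an identity.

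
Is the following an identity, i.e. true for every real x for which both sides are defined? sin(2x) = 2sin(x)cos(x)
Yes, this is an identity.

Claim: sin(2x) = 2sin(x)cos(x).
Reasoning: Put y = x in the addition formula sin(x+y) = sin(x)cos(y) + cos(x)sin(y): sin(2x) = sin(x)cos(x) + cos(x)sin(x) = 2sin(x)cos(x).
So the two sides agree for every real x for which both sides are defined.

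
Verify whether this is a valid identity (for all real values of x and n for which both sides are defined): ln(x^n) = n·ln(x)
Yes, this is an identity.

Claim: ln(x^n) = n·ln(x).
Reasoning: The right side requires x > 0. For x > 0, x^n = (e^(ln x))^n = e^(n·ln x), so taking ln of both sides gives ln(x^n) = n·ln(x).
So the two sides agree for all real values of x and n for which both sides are defined.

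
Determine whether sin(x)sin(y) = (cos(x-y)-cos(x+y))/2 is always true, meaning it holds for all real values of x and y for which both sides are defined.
Yes, this is an identity.

Claim: sin(x)sin(y) = (cos(x-y)-cos(x+y))/2.
Reasoning: cos(x-y) = cos(x)cos(y) + sin(x)sin(y) and cos(x+y) = cos(x)cos(y) - sin(x)sin(y). Subtracting, cos(x-y) - cos(x+y) = 2sin(x)sin(y); divide by 2.
So the two sides agree for all real values of x and y for which both sides are defined.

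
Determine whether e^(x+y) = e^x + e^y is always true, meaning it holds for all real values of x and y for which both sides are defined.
No, this is NOT an identity.

Claim: e^(x+y) = e^x + e^y.
Test a specific point where both sides are defined: x = 3, y = -3.
LHS = e^(x+y) ≈ 1.0000
RHS = e^x + e^y ≈ 20.1353
Since 1.0000 ≠ 20.1353, the equation fails at this point, so it cannot hold for all real values of x and y for which both sides are defined.
The correct rule is e^(x+y) = e^x · e^y (a product, not a sum).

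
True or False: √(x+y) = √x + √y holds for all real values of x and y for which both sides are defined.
Claim: √(x+y) = √x + √y.
Test a specific point where both sides are defined: x = 2, y = 5.
LHS = √(x+y) ≈ 2.6458
RHS = √x + √y ≈ 3.6503
Since 2.6458 ≠ 3.6503, the equation fails at this point, so it cannot hold for all real values of x and y for which both sides are defined.
Squaring the right side gives x + 2√(xy) + y, not x + y.

Conclusion: False.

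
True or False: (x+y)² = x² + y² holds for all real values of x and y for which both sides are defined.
Claim: (x+y)² = x² + y².
Test a specific point where both sides are defined: x = 4, y = 5.
LHS = (x+y)² ≈ 81.0000
RHS = x² + y² ≈ 41.0000
Since 81.0000 ≠ 41.0000, the equation fails at this point, so it cannot hold for all real values of x and y for which both sides are defined.
The correct expansion is (x+y)² = x² + 2xy + y²; the cross term 2xy is missing.

Conclusion: False.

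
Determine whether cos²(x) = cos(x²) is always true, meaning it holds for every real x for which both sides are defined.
No, this is NOT an identity.

Claim: cos²(x) = cos(x²).
Test a specific point where both sides are defined: x = -π/4.
LHS = cos²(x) ≈ 0.5000
RHS = cos(x²) ≈ 0.8157
Since 0.5000 ≠ 0.8157, the equation fails at this point, so it cannot hold for every real x for which both sides are defined.
cos²(x) means (cos x)², squaring the output; cos(x²) squares the input. These are different functions.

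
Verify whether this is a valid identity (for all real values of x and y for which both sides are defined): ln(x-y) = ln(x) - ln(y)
No, this is NOT an identity.

Claim: ln(x-y) = ln(x) - ln(y).
Test a specific point where both sides are defined: x = 4, y = 3/2.
LHS = ln(x-y) ≈ 0.9163
RHS = ln(x) - ln(y) ≈ 0.9808
Since 0.9163 ≠ 0.9808, the equation fails at this point, so it cannot hold for all real values of x and y for which both sides are defined.
ln(x) - ln(y) = ln(x/y), not ln(x-y).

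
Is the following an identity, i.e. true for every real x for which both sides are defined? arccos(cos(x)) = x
No, this is NOT an identity.

Claim: arccos(cos(x)) = x.
Test a specific point where both sides are defined: x = -π/6.
LHS = arccos(cos(x)) ≈ 0.5236
RHS = x ≈ -0.5236
Since 0.5236 ≠ -0.5236, the equation fails at this point, so it cannot hold for every real x for which both sides are defined.
arccos only returns values in [0, π], so arccos(cos(x)) = x holds only for x in that interval, not for all real x.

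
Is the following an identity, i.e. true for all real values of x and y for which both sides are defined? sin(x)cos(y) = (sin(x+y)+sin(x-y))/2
Claim: sin(x)cos(y) = (sin(x+y)+sin(x-y))/2.
Reasoning: sin(x+y) = sin(x)cos(y) + cos(x)sin(y) and sin(x-y) = sin(x)cos(y) - cos(x)sin(y). Adding, sin(x+y) + sin(x-y) = 2sin(x)cos(y); divide by 2.
So the two sides agree for all real values of x and y for which both sides are defined.

Conclusion: Yes, this is an identity.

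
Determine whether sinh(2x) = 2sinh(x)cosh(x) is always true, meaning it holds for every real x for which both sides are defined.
Claim: sinh(2x) = 2sinh(x)cosh(x).
Reasoning: 2sinh(x)cosh(x) = 2 · (e^x - e^-x)/2 · (e^x + e^-x)/2 = (e^(2x) - e^(-2x))/2 = sinh(2x).
So the two sides agree for every real x for which both sides are defined.

Conclusion: Yes, this is an identity.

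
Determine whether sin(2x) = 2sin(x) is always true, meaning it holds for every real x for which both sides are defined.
Claim: sin(2x) = 2sin(x).
Test a specific point where both sides are defined: x = π/6.
LHS = sin(2x) ≈ 0.8660
RHS = 2sin(x) ≈ 1.0000
Since 0.8660 ≠ 1.0000, the equation fails at this point, so it cannot hold for every real x for which both sides are defined.
The correct double-angle formula is sin(2x) = 2sin(x)cos(x).

Conclusion: No, this is NOT an identity.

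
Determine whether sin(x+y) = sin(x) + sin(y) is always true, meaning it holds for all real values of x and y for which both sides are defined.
Claim: sin(x+y) = sin(x) + sin(y).
Test a specific point where both sides are defined: x = 3π/4, y = π/4.
LHS = sin(x+y) ≈ 0.0000
RHS = sin(x) + sin(y) ≈ 1.4142
Since 0.0000 ≠ 1.4142, the equation fails at this point, so it cannot hold for all real values of x and y for which both sides are defined.
The correct expansion is sin(x+y) = sin(x)cos(y) + cos(x)sin(y); sine is not additive.

Conclusion: No, this is NOT an identity.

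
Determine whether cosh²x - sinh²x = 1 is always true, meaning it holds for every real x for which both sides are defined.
Claim: cosh²x - sinh²x = 1.
Reasoning: With cosh(x) = (e^x + e^-x)/2 and sinh(x) = (e^x - e^-x)/2: cosh²x = (e^(2x) + 2 + e^(-2x))/4 and sinh²x = (e^(2x) - 2 + e^(-2x))/4. Subtracting leaves 4/4 = 1.
So the two sides agree for every real x for which both sides are defined.

Conclusion: Yes, this is an identity.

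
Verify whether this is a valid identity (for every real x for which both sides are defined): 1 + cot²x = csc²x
Claim: 1 + cot²x = csc²x.
Reasoning: Start from sin²x + cos²x = 1 and divide every term by sin²x (allowed wherever cot x and csc x are defined): 1 + cot²x = 1/sin²x = csc²x.
So the two sides agree for every real x for which both sides are defined.

Conclusion: Yes, this is an identity.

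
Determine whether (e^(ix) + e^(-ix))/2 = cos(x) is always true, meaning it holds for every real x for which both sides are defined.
Claim: (e^(ix) + e^(-ix))/2 = cos(x).
Reasoning: By Euler's formula e^(ix) = cos(x) + i·sin(x) and e^(-ix) = cos(x) - i·sin(x). Adding cancels the sine terms: e^(ix) + e^(-ix) = 2cos(x); divide by 2.
So the two sides agree for every real x for which both sides are defined.

Conclusion: Yes, this is an identity.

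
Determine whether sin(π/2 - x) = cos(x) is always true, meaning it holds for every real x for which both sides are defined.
Yes, this is an identity.

Claim: sin(π/2 - x) = cos(x).
Reasoning: Use sin(u - v) = sin(u)cos(v) - cos(u)sin(v) with u = π/2, v = x: sin(π/2)cos(x) - cos(π/2)sin(x) = 1·cos(x) - 0·sin(x) = cos(x).
So the two sides agree for every real x for which both sides are defined.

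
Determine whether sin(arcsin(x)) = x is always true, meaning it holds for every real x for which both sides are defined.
Claim: sin(arcsin(x)) = x.
Reasoning: For -1 ≤ x ≤ 1 (where arcsin is defined), arcsin(x) is by definition an angle whose sine equals x. Taking the sine of that angle returns x. (Note the other order, arcsin(sin x) = x, is NOT an identity.)
So the two sides agree for every real x for which both sides are defined.

Conclusion: Yes, this is an identity.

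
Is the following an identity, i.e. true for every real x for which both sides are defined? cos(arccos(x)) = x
Claim: cos(arccos(x)) = x.
Reasoning: For -1 ≤ x ≤ 1 (where arccos is defined), arccos(x) is by definition an angle whose cosine equals x. Taking the cosine of that angle returns x. (Note the other order, arccos(cos x) = x, is NOT an identity.)
So the two sides agree for every real x for which both sides are defined.

Conclusion: Yes, this is an identity.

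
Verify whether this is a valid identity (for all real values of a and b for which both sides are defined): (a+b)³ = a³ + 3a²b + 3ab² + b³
Yes, this is an identity.

Claim: (a+b)³ = a³ + 3a²b + 3ab² + b³.
Reasoning: (a+b)³ = (a+b)(a+b)² = (a+b)(a² + 2ab + b²) = a³ + 2a²b + ab² + a²b + 2ab² + b³ = a³ + 3a²b + 3ab² + b³.
So the two sides agree for all real values of a and b for which both sides are defined.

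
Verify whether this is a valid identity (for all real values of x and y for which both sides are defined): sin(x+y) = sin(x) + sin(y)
Claim: sin(x+y) = sin(x) + sin(y).
Test a specific point where both sides are defined: x = π/3, y = -π/4.
LHS = sin(x+y) ≈ 0.2588
RHS = sin(x) + sin(y) ≈ 0.1589
Since 0.2588 ≠ 0.1589, the equation fails at this point, so it cannot hold for all real values of x and y for which both sides are defined.
The correct expansion is sin(x+y) = sin(x)cos(y) + cos(x)sin(y); sine is not additive.

Conclusion: No, this is NOT an identity.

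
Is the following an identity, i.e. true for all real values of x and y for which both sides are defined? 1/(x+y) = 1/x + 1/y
Claim: 1/(x+y) = 1/x + 1/y.
Test a specific point where both sides are defined: x = 4, y = 5.
LHS = 1/(x+y) ≈ 0.1111
RHS = 1/x + 1/y ≈ 0.4500
Since 0.1111 ≠ 0.4500, the equation fails at this point, so it cannot hold for all real values of x and y for which both sides are defined.
1/x + 1/y = (x+y)/(xy), which is not 1/(x+y).

Conclusion: No, this is NOT an identity.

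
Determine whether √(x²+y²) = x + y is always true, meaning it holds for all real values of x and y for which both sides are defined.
No, this is NOT an identity.

Claim: √(x²+y²) = x + y.
Test a specific point where both sides are defined: x = 3, y = 1.
LHS = √(x²+y²) ≈ 3.1623
RHS = x + y ≈ 4.0000
Since 3.1623 ≠ 4.0000, the equation fails at this point, so it cannot hold for all real values of x and y for which both sides are defined.
(x+y)² = x² + 2xy + y², not x² + y², so the square root does not split this way.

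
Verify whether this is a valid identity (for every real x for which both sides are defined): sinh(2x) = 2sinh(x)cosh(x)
Yes, this is an identity.

Claim: sinh(2x) = 2sinh(x)cosh(x).
Reasoning: 2sinh(x)cosh(x) = 2 · (e^x - e^-x)/2 · (e^x + e^-x)/2 = (e^(2x) - e^(-2x))/2 = sinh(2x).
So the two sides agree for every real x for which both sides are defined.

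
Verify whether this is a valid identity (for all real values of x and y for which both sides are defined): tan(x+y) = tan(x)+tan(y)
Claim: tan(x+y) = tan(x)+tan(y).
Test a specific point where both sides are defined: x = 2π/3, y = 2π/3.
LHS = tan(x+y) ≈ 1.7321
RHS = tan(x)+tan(y) ≈ -3.4641
Since 1.7321 ≠ -3.4641, the equation fails at this point, so it cannot hold for all real values of x and y for which both sides are defined.
The correct formula is tan(x+y) = (tan(x) + tan(y))/(1 - tan(x)tan(y)).

Conclusion: No, this is NOT an identity.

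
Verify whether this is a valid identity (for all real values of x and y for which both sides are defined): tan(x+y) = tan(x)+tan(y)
No, this is NOT an identity.

Claim: tan(x+y) = tan(x)+tan(y).
Test a specific point where both sides are defined: x = -π/3, y = 2π/3.
LHS = tan(x+y) ≈ 1.7321
RHS = tan(x)+tan(y) ≈ -3.4641
Since 1.7321 ≠ -3.4641, the equation fails at this point, so it cannot hold for all real values of x and y for which both sides are defined.
The correct formula is tan(x+y) = (tan(x) + tan(y))/(1 - tan(x)tan(y)).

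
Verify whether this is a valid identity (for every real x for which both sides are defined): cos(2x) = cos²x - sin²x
Yes, this is an identity.

Claim: cos(2x) = cos²x - sin²x.
Reasoning: Put y = x in the addition formula cos(x+y) = cos(x)cos(y) - sin(x)sin(y): cos(2x) = cos²x - sin²x.
So the two sides agree for every real x for which both sides are defined.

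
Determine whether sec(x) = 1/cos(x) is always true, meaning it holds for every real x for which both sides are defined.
Yes, this is an identity.

Claim: sec(x) = 1/cos(x).
Reasoning: sec(x) is by definition the reciprocal of cos(x), wherever cos(x) ≠ 0.
So the two sides agree for every real x for which both sides are defined.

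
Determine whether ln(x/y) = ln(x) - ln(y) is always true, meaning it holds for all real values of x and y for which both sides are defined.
Yes, this is an identity.

Claim: ln(x/y) = ln(x) - ln(y).
Reasoning: Both sides are simultaneously defined only when x, y > 0. Write x = e^p, y = e^q. Then x/y = e^(p-q), so ln(x/y) = p - q = ln(x) - ln(y).
So the two sides agree for all real values of x and y for which both sides are defined.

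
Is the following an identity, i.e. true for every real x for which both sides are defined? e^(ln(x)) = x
Claim: e^(ln(x)) = x.
Reasoning: For x > 0, ln(x) is by definition the exponent p such that e^p = x. Raising e to that exponent therefore returns x: e^(ln x) = x.
So the two sides agree for every real x for which both sides are defined.

Conclusion: Yes, this is an identity.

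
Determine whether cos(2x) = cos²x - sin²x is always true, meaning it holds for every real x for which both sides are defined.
Yes, this is an identity.

Claim: cos(2x) = cos²x - sin²x.
Reasoning: Put y = x in the addition formula cos(x+y) = cos(x)cos(y) - sin(x)sin(y): cos(2x) = cos²x - sin²x.
So the two sides agree for every real x for which both sides are defined.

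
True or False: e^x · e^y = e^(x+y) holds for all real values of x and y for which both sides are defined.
Claim: e^x · e^y = e^(x+y).
Reasoning: This is the law of exponents for a common base: multiplying powers adds exponents. E.g. from the series, (Σ x^j/j!)(Σ y^k/k!) = Σ_m (Σ_{j+k=m} x^j y^k/(j!k!)) = Σ_m (x+y)^m/m! by the binomial theorem.
So the two sides agree for all real values of x and y for which both sides are defined.

Conclusion: True.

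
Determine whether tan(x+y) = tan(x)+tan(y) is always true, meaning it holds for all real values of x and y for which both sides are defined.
No, this is NOT an identity.

Claim: tan(x+y) = tan(x)+tan(y).
Test a specific point where both sides are defined: x = -π/3, y = 2π/3.
LHS = tan(x+y) ≈ 1.7321
RHS = tan(x)+tan(y) ≈ -3.4641
Since 1.7321 ≠ -3.4641, the equation fails at this point, so it cannot hold for all real values of x and y for which both sides are defined.
The correct formula is tan(x+y) = (tan(x) + tan(y))/(1 - tan(x)tan(y)).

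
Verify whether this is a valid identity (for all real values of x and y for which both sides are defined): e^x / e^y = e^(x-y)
Yes, this is an identity.

Claim: e^x / e^y = e^(x-y).
Reasoning: 1/e^y = e^(-y), so e^x / e^y = e^x · e^(-y) = e^(x + (-y)) = e^(x-y) by the product rule for exponents.
So the two sides agree for all real values of x and y for which both sides are defined.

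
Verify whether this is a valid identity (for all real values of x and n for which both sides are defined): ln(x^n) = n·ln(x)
Claim: ln(x^n) = n·ln(x).
Reasoning: The right side requires x > 0. For x > 0, x^n = (e^(ln x))^n = e^(n·ln x), so taking ln of both sides gives ln(x^n) = n·ln(x).
So the two sides agree for all real values of x and n for which both sides are defined.

Conclusion: Yes, this is an identity.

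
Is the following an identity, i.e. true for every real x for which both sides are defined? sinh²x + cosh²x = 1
No, this is NOT an identity.

Claim: sinh²x + cosh²x = 1.
Test a specific point where both sides are defined: x = -2.
LHS = sinh²x + cosh²x ≈ 27.3082
RHS = 1 ≈ 1.0000
Since 27.3082 ≠ 1.0000, the equation fails at this point, so it cannot hold for every real x for which both sides are defined.
The correct hyperbolic identity is cosh²x - sinh²x = 1 (a difference); the sum sinh²x + cosh²x equals cosh(2x).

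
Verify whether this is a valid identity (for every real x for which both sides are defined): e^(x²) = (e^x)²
No, this is NOT an identity.

Claim: e^(x²) = (e^x)².
Test a specific point where both sides are defined: x = -3.
LHS = e^(x²) ≈ 8103.0839
RHS = (e^x)² ≈ 0.0025
Since 8103.0839 ≠ 0.0025, the equation fails at this point, so it cannot hold for every real x for which both sides are defined.
(e^x)² = e^(2x), and 2x ≠ x² in general.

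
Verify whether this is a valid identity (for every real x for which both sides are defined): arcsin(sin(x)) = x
Claim: arcsin(sin(x)) = x.
Test a specific point where both sides are defined: x = 2π/3.
LHS = arcsin(sin(x)) ≈ 1.0472
RHS = x ≈ 2.0944
Since 1.0472 ≠ 2.0944, the equation fails at this point, so it cannot hold for every real x for which both sides are defined.
arcsin only returns values in [-π/2, π/2], so arcsin(sin(x)) = x holds only for x in that interval, not for all real x.

Conclusion: No, this is NOT an identity.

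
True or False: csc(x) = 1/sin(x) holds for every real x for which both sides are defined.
Claim: csc(x) = 1/sin(x).
Reasoning: csc(x) is by definition the reciprocal of sin(x), wherever sin(x) ≠ 0.
So the two sides agree for every real x for which both sides are defined.

Conclusion: True.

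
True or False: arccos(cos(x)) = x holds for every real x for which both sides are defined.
False.

Claim: arccos(cos(x)) = x.
Test a specific point where both sides are defined: x = -π/3.
LHS = arccos(cos(x)) ≈ 1.0472
RHS = x ≈ -1.0472
Since 1.0472 ≠ -1.0472, the equation fails at this point, so it cannot hold for every real x for which both sides are defined.
arccos only returns values in [0, π], so arccos(cos(x)) = x holds only for x in that interval, not for all real x.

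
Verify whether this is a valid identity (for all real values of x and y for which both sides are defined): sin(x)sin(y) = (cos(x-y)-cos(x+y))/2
Yes, this is an identity.

Claim: sin(x)sin(y) = (cos(x-y)-cos(x+y))/2.
Reasoning: cos(x-y) = cos(x)cos(y) + sin(x)sin(y) and cos(x+y) = cos(x)cos(y) - sin(x)sin(y). Subtracting, cos(x-y) - cos(x+y) = 2sin(x)sin(y); divide by 2.
So the two sides agree for all real values of x and y for which both sides are defined.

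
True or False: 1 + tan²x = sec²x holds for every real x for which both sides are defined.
True.

Claim: 1 + tan²x = sec²x.
Reasoning: Start from sin²x + cos²x = 1 and divide every term by cos²x (allowed wherever tan x and sec x are defined): tan²x + 1 = 1/cos²x = sec²x.
So the two sides agree for every real x for which both sides are defined.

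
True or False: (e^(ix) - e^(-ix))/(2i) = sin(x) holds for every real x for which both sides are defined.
True.

Claim: (e^(ix) - e^(-ix))/(2i) = sin(x).
Reasoning: By Euler's formula e^(ix) = cos(x) + i·sin(x) and e^(-ix) = cos(x) - i·sin(x). Subtracting cancels the cosine terms: e^(ix) - e^(-ix) = 2i·sin(x); divide by 2i.
So the two sides agree for every real x for which both sides are defined.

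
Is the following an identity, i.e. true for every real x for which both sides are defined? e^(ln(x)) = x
Yes, this is an identity.

Claim: e^(ln(x)) = x.
Reasoning: For x > 0, ln(x) is by definition the exponent p such that e^p = x. Raising e to that exponent therefore returns x: e^(ln x) = x.
So the two sides agree for every real x for which both sides are defined.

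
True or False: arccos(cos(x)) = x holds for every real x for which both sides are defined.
False.

Claim: arccos(cos(x)) = x.
Test a specific point where both sides are defined: x = -π/4.
LHS = arccos(cos(x)) ≈ 0.7854
RHS = x ≈ -0.7854
Since 0.7854 ≠ -0.7854, the equation fails at this point, so it cannot hold for every real x for which both sides are defined.
arccos only returns values in [0, π], so arccos(cos(x)) = x holds only for x in that interval, not for all real x.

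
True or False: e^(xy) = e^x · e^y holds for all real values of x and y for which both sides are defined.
Claim: e^(xy) = e^x · e^y.
Test a specific point where both sides are defined: x = 3/2, y = 5.
LHS = e^(xy) ≈ 1808.0424
RHS = e^x · e^y ≈ 665.1416
Since 1808.0424 ≠ 665.1416, the equation fails at this point, so it cannot hold for all real values of x and y for which both sides are defined.
e^x · e^y = e^(x+y), not e^(xy).

Conclusion: False.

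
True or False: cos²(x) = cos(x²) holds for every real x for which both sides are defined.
False.

Claim: cos²(x) = cos(x²).
Test a specific point where both sides are defined: x = -π/4.
LHS = cos²(x) ≈ 0.5000
RHS = cos(x²) ≈ 0.8157
Since 0.5000 ≠ 0.8157, the equation fails at this point, so it cannot hold for every real x for which both sides are defined.
cos²(x) means (cos x)², squaring the output; cos(x²) squares the input. These are different functions.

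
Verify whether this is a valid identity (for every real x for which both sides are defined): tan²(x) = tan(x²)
No, this is NOT an identity.

Claim: tan²(x) = tan(x²).
Test a specific point where both sides are defined: x = π/6.
LHS = tan²(x) ≈ 0.3333
RHS = tan(x²) ≈ 0.2812
Since 0.3333 ≠ 0.2812, the equation fails at this point, so it cannot hold for every real x for which both sides are defined.
tan²(x) means (tan x)², squaring the output; tan(x²) squares the input. These are different functions.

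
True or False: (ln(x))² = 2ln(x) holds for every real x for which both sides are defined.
Claim: (ln(x))² = 2ln(x).
Test a specific point where both sides are defined: x = 5.
LHS = (ln(x))² ≈ 2.5903
RHS = 2ln(x) ≈ 3.2189
Since 2.5903 ≠ 3.2189, the equation fails at this point, so it cannot hold for every real x for which both sides are defined.
2ln(x) equals ln(x²), which is not the same as (ln x)².

Conclusion: False.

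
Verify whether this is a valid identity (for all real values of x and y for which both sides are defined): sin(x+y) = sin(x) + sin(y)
Claim: sin(x+y) = sin(x) + sin(y).
Test a specific point where both sides are defined: x = -π/3, y = 3π/4.
LHS = sin(x+y) ≈ 0.9659
RHS = sin(x) + sin(y) ≈ -0.1589
Since 0.9659 ≠ -0.1589, the equation fails at this point, so it cannot hold for all real values of x and y for which both sides are defined.
The correct expansion is sin(x+y) = sin(x)cos(y) + cos(x)sin(y); sine is not additive.

Conclusion: No, this is NOT an identity.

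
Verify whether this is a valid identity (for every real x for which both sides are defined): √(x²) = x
No, this is NOT an identity.

Claim: √(x²) = x.
Test a specific point where both sides are defined: x = -2.
LHS = √(x²) ≈ 2.0000
RHS = x ≈ -2.0000
Since 2.0000 ≠ -2.0000, the equation fails at this point, so it cannot hold for every real x for which both sides are defined.
√(x²) = |x|, which differs from x whenever x < 0 (both sides are defined for every real x).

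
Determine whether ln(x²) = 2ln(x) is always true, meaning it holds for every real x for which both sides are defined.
Yes, this is an identity.

Claim: ln(x²) = 2ln(x).
Reasoning: The right side requires x > 0. For x > 0, x² = (e^(ln x))² = e^(2ln x), so ln(x²) = 2ln(x). (For x < 0 the right side is undefined, so those values are outside the claim.)
So the two sides agree for every real x for which both sides are defined.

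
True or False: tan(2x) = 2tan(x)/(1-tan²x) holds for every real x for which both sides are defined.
True.

Claim: tan(2x) = 2tan(x)/(1-tan²x).
Reasoning: tan(2x) = sin(2x)/cos(2x) = 2sin(x)cos(x) / (cos²x - sin²x). Divide numerator and denominator by cos²x: 2tan(x) / (1 - tan²x).
So the two sides agree for every real x for which both sides are defined.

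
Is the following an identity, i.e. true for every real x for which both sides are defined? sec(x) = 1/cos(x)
Yes, this is an identity.

Claim: sec(x) = 1/cos(x).
Reasoning: sec(x) is by definition the reciprocal of cos(x), wherever cos(x) ≠ 0.
So the two sides agree for every real x for which both sides are defined.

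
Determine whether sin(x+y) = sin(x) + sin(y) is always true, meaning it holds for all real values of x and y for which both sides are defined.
No, this is NOT an identity.

Claim: sin(x+y) = sin(x) + sin(y).
Test a specific point where both sides are defined: x = -π/6, y = π/2.
LHS = sin(x+y) ≈ 0.8660
RHS = sin(x) + sin(y) ≈ 0.5000
Since 0.8660 ≠ 0.5000, the equation fails at this point, so it cannot hold for all real values of x and y for which both sides are defined.
The correct expansion is sin(x+y) = sin(x)cos(y) + cos(x)sin(y); sine is not additive.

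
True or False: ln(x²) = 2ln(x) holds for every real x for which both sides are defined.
Claim: ln(x²) = 2ln(x).
Reasoning: The right side requires x > 0. For x > 0, x² = (e^(ln x))² = e^(2ln x), so ln(x²) = 2ln(x). (For x < 0 the right side is undefined, so those values are outside the claim.)
So the two sides agree for every real x for which both sides are defined.

Conclusion: True.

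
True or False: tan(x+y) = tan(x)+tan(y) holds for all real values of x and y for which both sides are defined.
False.

Claim: tan(x+y) = tan(x)+tan(y).
Test a specific point where both sides are defined: x = π/4, y = -π/3.
LHS = tan(x+y) ≈ -0.2679
RHS = tan(x)+tan(y) ≈ -0.7321
Since -0.2679 ≠ -0.7321, the equation fails at this point, so it cannot hold for all real values of x and y for which both sides are defined.
The correct formula is tan(x+y) = (tan(x) + tan(y))/(1 - tan(x)tan(y)).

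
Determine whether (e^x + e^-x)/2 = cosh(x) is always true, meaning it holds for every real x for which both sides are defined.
Claim: (e^x + e^-x)/2 = cosh(x).
Reasoning: This is exactly the definition of the hyperbolic cosine: cosh(x) := (e^x + e^-x)/2.
So the two sides agree for every real x for which both sides are defined.

Conclusion: Yes, this is an identity.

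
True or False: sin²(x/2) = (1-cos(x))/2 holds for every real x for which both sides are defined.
Claim: sin²(x/2) = (1-cos(x))/2.
Reasoning: Use cos(2θ) = 1 - 2sin²θ with θ = x/2: cos(x) = 1 - 2sin²(x/2). Solving for sin²(x/2) gives (1 - cos(x))/2.
So the two sides agree for every real x for which both sides are defined.

Conclusion: True.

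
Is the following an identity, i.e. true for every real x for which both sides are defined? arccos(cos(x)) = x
Claim: arccos(cos(x)) = x.
Test a specific point where both sides are defined: x = -π/6.
LHS = arccos(cos(x)) ≈ 0.5236
RHS = x ≈ -0.5236
Since 0.5236 ≠ -0.5236, the equation fails at this point, so it cannot hold for every real x for which both sides are defined.
arccos only returns values in [0, π], so arccos(cos(x)) = x holds only for x in that interval, not for all real x.

Conclusion: No, this is NOT an identity.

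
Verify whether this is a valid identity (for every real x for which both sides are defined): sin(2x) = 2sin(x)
No, this is NOT an identity.

Claim: sin(2x) = 2sin(x).
Test a specific point where both sides are defined: x = 3π/4.
LHS = sin(2x) ≈ -1.0000
RHS = 2sin(x) ≈ 1.4142
Since -1.0000 ≠ 1.4142, the equation fails at this point, so it cannot hold for every real x for which both sides are defined.
The correct double-angle formula is sin(2x) = 2sin(x)cos(x).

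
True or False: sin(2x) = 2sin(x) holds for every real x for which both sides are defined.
False.

Claim: sin(2x) = 2sin(x).
Test a specific point where both sides are defined: x = 2π/3.
LHS = sin(2x) ≈ -0.8660
RHS = 2sin(x) ≈ 1.7321
Since -0.8660 ≠ 1.7321, the equation fails at this point, so it cannot hold for every real x for which both sides are defined.
The correct double-angle formula is sin(2x) = 2sin(x)cos(x).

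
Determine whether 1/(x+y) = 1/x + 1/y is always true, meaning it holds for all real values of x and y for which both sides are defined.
No, this is NOT an identity.

Claim: 1/(x+y) = 1/x + 1/y.
Test a specific point where both sides are defined: x = -1, y = 4.
LHS = 1/(x+y) ≈ 0.3333
RHS = 1/x + 1/y ≈ -0.7500
Since 0.3333 ≠ -0.7500, the equation fails at this point, so it cannot hold for all real values of x and y for which both sides are defined.
1/x + 1/y = (x+y)/(xy), which is not 1/(x+y).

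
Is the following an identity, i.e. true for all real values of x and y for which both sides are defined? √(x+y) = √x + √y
Claim: √(x+y) = √x + √y.
Test a specific point where both sides are defined: x = 1/2, y = 4.
LHS = √(x+y) ≈ 2.1213
RHS = √x + √y ≈ 2.7071
Since 2.1213 ≠ 2.7071, the equation fails at this point, so it cannot hold for all real values of x and y for which both sides are defined.
Squaring the right side gives x + 2√(xy) + y, not x + y.

Conclusion: No, this is NOT an identity.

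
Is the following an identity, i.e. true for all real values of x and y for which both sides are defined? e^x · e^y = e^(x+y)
Claim: e^x · e^y = e^(x+y).
Reasoning: This is the law of exponents for a common base: multiplying powers adds exponents. E.g. from the series, (Σ x^j/j!)(Σ y^k/k!) = Σ_m (Σ_{j+k=m} x^j y^k/(j!k!)) = Σ_m (x+y)^m/m! by the binomial theorem.
So the two sides agree for all real values of x and y for which both sides are defined.

Conclusion: Yes, this is an identity.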